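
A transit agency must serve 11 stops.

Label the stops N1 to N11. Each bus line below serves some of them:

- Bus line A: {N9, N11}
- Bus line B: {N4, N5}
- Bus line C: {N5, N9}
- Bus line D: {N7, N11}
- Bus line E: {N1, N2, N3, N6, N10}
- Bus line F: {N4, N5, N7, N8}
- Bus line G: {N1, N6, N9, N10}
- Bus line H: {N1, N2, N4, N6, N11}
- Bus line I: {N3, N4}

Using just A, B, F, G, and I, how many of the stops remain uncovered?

Union of A, B, F, G, I = {N1, N3, N4, N5, N6, N7, N8, N9, N10, N11}.
Not covered: N2 — 1 stop.

1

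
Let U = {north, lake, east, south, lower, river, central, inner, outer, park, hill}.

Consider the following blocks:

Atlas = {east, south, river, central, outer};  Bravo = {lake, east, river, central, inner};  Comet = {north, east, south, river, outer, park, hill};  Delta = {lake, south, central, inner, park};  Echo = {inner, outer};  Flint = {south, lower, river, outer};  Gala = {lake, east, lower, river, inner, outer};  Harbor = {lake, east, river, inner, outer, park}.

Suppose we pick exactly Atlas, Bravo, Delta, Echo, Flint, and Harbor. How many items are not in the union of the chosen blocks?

Union of Atlas, Bravo, Delta, Echo, Flint, Harbor = {lake, east, south, lower, river, central, inner, outer, park}.
Not covered: north, hill — 2 items.

2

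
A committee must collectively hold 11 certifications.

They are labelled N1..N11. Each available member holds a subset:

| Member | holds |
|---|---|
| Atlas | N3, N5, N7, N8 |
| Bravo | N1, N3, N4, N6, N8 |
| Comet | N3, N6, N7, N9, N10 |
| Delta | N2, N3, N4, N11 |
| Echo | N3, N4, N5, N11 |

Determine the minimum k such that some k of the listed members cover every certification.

Take {Atlas, Bravo, Comet, Delta}. Their union is {N1, N2, N3, N4, N5, N6, N7, N8, N9, N10, N11}, which is all 11 certifications.
No 3 of the 5 members cover everything (all 10 combinations miss at least one certification), so 4 is optimal.

4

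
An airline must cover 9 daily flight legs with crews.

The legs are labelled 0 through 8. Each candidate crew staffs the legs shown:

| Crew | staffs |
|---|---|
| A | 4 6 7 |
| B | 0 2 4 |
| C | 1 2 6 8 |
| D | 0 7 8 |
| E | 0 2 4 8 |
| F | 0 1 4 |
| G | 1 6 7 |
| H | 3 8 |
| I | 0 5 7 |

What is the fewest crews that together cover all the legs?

Take {C, F, H, I}. Their union is {0, 1, 2, 3, 4, 5, 6, 7, 8}, which is all 9 legs.
Only H contains 3, so H is forced; the remaining 7 legs need at least 3 more crews (each remaining crew adds at most 3) — so at least 4 crews are needed, and 4 is optimal.

4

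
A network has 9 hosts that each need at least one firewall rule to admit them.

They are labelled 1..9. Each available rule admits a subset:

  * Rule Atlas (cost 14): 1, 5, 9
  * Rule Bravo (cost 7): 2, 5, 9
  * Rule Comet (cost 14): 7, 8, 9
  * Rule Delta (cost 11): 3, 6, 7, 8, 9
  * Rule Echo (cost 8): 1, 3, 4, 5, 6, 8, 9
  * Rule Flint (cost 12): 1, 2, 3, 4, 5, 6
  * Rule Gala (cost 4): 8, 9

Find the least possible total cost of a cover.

23

Delta, Flint together cover every host (Delta ∪ Flint = {1, 2, 3, 4, 5, 6, 7, 8, 9}); total cost 11 + 12 = 23.
The greedy pick Echo, Bravo, Delta costs 26; no covering selection beats 23.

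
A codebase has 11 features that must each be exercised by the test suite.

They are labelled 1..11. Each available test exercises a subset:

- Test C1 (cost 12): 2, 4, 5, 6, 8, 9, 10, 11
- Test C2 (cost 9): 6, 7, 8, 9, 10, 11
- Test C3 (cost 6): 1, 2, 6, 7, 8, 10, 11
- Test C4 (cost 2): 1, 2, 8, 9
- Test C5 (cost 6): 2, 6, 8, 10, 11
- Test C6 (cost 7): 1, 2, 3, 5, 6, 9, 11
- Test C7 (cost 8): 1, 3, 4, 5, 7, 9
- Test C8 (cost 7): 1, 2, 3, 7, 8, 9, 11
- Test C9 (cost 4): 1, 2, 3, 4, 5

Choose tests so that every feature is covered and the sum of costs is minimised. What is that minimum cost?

C3, C4, C9 together cover every feature (C3 ∪ C4 ∪ C9 = {1, 2, 3, 4, 5, 6, 7, 8, 9, 10, 11}); total cost 6 + 2 + 4 = 12.
No covering selection has total cost below 12.

12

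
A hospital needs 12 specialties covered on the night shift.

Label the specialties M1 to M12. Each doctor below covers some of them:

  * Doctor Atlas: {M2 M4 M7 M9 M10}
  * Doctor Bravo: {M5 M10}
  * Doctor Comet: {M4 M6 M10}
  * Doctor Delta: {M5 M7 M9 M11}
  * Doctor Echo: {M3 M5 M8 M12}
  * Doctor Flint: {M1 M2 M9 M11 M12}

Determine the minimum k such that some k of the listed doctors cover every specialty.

4

Take {Atlas, Comet, Echo, Flint}. Their union is {M1, M2, M3, M4, M5, M6, M7, M8, M9, M10, M11, M12}, which is all 12 specialties.
Only Flint contains M1, so Flint is forced; the remaining 7 specialties need at least 3 more doctors (each remaining doctor adds at most 3) — so at least 4 doctors are needed, and 4 is optimal.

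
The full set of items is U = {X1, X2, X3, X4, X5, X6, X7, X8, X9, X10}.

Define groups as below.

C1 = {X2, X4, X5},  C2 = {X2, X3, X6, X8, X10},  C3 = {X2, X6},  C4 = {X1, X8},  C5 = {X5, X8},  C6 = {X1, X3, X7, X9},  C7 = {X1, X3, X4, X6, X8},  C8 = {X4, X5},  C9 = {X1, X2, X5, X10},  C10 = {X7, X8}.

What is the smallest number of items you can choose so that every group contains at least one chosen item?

The 4 items {X1, X5, X6, X8} hit every group.
No choice of 3 items meets every group, so 4 is the minimum.

4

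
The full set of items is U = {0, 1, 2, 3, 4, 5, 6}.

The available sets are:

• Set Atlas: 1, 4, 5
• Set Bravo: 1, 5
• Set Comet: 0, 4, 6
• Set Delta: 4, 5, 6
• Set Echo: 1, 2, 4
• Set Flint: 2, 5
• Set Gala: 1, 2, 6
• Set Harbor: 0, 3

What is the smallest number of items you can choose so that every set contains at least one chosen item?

3

H = {0, 2, 5} meets every set (each contains at least one member of H), and |H| = 3.
No choice of 2 items meets every set, so 3 is the minimum.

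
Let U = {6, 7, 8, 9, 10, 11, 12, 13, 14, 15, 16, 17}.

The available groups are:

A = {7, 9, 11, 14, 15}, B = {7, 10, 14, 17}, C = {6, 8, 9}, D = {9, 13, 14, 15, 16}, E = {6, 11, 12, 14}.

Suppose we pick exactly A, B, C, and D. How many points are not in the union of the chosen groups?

Union of A, B, C, D = {6, 7, 8, 9, 10, 11, 13, 14, 15, 16, 17}.
Not covered: 12 — 1 point.

1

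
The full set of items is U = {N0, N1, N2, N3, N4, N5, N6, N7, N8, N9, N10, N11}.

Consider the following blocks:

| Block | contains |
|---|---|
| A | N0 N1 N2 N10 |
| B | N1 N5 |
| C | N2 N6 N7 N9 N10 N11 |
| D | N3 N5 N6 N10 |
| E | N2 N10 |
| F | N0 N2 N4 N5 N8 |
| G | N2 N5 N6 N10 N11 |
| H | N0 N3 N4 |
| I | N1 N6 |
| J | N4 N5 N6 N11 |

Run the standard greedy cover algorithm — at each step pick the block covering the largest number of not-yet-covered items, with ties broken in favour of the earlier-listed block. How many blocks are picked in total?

4

Greedy: pick C (covers 6 new) → pick F (covers 4 new) → pick A (covers 1 new) → pick D (covers 1 new). Total picks: 4.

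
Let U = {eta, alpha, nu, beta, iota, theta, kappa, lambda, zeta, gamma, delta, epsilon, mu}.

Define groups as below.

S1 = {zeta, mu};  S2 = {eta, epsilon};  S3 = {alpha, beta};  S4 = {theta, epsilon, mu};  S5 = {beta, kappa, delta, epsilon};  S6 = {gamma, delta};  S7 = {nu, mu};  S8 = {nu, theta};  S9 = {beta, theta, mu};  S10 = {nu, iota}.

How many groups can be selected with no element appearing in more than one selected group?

5

S1, S2, S3, S6, S8 are pairwise disjoint (S1={zeta,mu}; S2={eta,epsilon}; S3={alpha,beta}; S6={gamma,delta}; S8={nu,theta}).
Every remaining group overlaps one of these, and no 6 of the listed groups are pairwise disjoint, so 5 is the maximum.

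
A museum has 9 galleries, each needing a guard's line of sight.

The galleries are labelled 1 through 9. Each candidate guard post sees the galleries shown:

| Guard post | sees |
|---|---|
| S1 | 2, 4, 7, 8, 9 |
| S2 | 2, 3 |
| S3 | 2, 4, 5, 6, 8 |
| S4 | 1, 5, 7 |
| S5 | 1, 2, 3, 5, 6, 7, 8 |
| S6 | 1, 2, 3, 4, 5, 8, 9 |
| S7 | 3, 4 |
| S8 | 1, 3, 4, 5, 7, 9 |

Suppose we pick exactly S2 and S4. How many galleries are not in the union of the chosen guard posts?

Union of S2, S4 = {1, 2, 3, 5, 7}.
Not covered: 4, 6, 8, 9 — 4 galleries.

4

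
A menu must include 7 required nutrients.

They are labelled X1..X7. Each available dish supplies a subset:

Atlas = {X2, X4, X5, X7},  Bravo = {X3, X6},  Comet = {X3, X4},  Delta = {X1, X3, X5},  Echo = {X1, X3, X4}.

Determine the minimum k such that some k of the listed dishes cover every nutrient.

Take {Atlas, Bravo, Delta}. Their union is {X1, X2, X3, X4, X5, X6, X7}, which is all 7 nutrients.
Only Atlas contains X2, so Atlas is forced; the remaining 3 nutrients need at least 2 more dishes (each remaining dish adds at most 2) — so at least 3 dishes are needed, and 3 is optimal.

3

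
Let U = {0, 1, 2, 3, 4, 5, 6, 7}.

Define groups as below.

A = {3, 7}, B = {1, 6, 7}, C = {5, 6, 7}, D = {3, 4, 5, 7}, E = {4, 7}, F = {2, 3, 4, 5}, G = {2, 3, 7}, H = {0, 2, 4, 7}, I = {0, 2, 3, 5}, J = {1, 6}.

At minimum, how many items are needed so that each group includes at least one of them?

Take T = {1, 2, 7}. Each listed group contains at least one of these, so T is a hitting set of size 3.
The groups E, I, J are pairwise disjoint, so any hitting set needs a separate item for each — at least 3. Hence 3 is optimal.

3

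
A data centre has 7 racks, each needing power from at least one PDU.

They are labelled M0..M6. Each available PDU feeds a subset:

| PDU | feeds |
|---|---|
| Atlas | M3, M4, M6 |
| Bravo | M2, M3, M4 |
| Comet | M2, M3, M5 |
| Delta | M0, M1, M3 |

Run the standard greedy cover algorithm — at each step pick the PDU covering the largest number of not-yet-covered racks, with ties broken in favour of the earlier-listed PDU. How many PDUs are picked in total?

3

Greedy: pick Atlas (covers 3 new) → pick Comet (covers 2 new) → pick Delta (covers 2 new). Total picks: 3.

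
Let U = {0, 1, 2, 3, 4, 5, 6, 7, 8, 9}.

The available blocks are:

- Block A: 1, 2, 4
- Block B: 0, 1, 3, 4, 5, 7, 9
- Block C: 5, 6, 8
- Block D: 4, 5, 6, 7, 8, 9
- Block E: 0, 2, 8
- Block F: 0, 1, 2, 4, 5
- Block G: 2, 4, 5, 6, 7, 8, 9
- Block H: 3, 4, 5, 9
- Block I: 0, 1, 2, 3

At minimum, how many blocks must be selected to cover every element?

2

G and I together: G ∪ I = {0, 1, 2, 3, 4, 5, 6, 7, 8, 9} — every element is covered.
No single block has all 10 elements (the largest, B, has 7), so 2 is optimal.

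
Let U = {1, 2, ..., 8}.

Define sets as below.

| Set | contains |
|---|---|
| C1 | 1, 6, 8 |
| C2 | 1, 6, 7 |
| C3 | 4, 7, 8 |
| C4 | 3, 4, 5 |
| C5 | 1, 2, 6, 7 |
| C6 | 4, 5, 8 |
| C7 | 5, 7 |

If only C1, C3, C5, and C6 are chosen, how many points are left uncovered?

Union of C1, C3, C5, C6 = {1, 2, 4, 5, 6, 7, 8}.
Not covered: 3 — 1 point.

1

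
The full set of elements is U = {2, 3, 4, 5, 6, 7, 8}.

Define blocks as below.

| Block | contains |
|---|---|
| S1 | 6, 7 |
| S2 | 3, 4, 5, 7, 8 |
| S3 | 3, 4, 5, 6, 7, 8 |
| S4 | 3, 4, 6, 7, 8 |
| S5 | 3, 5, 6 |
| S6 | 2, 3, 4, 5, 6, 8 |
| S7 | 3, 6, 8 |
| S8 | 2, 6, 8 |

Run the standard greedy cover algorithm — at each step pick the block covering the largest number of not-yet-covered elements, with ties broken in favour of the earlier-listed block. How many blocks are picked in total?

Greedy: pick S3 (covers 6 new) → pick S6 (covers 1 new). Total picks: 2.

2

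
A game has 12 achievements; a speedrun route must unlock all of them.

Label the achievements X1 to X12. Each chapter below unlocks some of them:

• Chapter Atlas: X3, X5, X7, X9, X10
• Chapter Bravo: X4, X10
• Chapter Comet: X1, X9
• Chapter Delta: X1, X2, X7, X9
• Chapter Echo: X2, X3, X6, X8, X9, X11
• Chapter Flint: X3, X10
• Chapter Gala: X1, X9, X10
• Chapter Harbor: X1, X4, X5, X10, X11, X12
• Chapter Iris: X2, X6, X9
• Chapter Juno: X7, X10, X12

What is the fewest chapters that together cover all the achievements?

3

Echo and Harbor and Juno together: Echo ∪ Harbor ∪ Juno = {X1, X2, X3, X4, X5, X6, X7, X8, X9, X10, X11, X12} — every achievement is covered.
Only Echo contains X8, so Echo is forced; the remaining 6 achievements need at least 2 more chapters (each remaining chapter adds at most 5) — so at least 3 chapters are needed, and 3 is optimal.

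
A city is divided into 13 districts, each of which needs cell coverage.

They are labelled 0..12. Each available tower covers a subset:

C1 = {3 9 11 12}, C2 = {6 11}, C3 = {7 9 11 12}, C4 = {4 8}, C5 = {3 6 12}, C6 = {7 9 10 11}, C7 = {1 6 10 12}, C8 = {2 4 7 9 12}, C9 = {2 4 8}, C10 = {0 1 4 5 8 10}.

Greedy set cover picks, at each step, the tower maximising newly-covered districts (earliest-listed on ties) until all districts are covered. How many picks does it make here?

Greedy: pick C10 (covers 6 new) → pick C1 (covers 4 new) → pick C8 (covers 2 new) → pick C2 (covers 1 new). Total picks: 4.

4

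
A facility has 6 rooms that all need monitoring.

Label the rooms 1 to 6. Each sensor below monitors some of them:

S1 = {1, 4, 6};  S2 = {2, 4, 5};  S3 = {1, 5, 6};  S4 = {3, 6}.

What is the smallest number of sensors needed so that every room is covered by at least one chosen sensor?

Take {S2, S3, S4}. Their union is {1, 2, 3, 4, 5, 6}, which is all 6 rooms.
Only S2 contains 2, so S2 is forced; the remaining 3 rooms need at least 2 more sensors (each remaining sensor adds at most 2) — so at least 3 sensors are needed, and 3 is optimal.

3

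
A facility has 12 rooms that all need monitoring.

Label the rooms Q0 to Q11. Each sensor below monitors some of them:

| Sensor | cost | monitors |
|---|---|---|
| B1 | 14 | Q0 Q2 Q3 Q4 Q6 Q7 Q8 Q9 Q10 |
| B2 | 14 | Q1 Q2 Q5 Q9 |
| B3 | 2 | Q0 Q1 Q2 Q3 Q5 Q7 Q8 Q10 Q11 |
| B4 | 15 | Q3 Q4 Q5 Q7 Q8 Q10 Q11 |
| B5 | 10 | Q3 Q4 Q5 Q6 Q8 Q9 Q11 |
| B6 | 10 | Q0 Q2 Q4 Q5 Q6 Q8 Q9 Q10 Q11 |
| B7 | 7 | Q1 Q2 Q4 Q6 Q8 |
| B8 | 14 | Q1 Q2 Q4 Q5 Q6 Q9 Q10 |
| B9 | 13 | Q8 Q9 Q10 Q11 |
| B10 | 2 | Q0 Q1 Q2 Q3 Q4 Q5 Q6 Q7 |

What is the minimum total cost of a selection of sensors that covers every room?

B6, B10 together cover every room (B6 ∪ B10 = {Q0, Q1, Q2, Q3, Q4, Q5, Q6, Q7, Q8, Q9, Q10, Q11}); total cost 10 + 2 = 12.
The greedy pick B3, B10, B5 costs 14; no covering selection beats 12.

12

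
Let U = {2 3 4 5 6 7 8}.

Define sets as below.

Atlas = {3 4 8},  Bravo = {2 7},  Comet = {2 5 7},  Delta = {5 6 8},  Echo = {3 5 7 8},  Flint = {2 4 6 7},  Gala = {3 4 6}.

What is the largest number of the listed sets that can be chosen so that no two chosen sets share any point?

Atlas, Bravo are pairwise disjoint (Atlas={3,4,8}; Bravo={2,7}).
Every remaining set overlaps one of these, and no 3 of the listed sets are pairwise disjoint, so 2 is the maximum.

2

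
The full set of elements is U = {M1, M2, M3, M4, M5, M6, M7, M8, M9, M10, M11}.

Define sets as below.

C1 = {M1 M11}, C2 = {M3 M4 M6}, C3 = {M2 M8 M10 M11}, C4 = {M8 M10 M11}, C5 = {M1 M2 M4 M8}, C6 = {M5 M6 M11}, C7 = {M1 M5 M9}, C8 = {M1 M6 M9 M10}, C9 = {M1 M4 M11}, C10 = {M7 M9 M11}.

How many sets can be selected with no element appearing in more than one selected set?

C2, C4, C7 are pairwise disjoint (C2={M3,M4,M6}; C4={M8,M10,M11}; C7={M1,M5,M9}).
Every remaining set overlaps one of these, and no 4 of the listed sets are pairwise disjoint, so 3 is the maximum.

3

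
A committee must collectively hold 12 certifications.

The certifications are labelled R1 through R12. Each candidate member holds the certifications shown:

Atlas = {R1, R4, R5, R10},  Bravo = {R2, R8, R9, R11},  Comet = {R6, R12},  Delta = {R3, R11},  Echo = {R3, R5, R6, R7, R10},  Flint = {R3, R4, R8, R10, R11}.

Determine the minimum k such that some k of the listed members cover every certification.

Take {Atlas, Bravo, Comet, Echo}. Their union is {R1, R2, R3, R4, R5, R6, R7, R8, R9, R10, R11, R12}, which is all 12 certifications.
No 3 of the 6 members cover everything (all 20 combinations miss at least one certification), so 4 is optimal.

4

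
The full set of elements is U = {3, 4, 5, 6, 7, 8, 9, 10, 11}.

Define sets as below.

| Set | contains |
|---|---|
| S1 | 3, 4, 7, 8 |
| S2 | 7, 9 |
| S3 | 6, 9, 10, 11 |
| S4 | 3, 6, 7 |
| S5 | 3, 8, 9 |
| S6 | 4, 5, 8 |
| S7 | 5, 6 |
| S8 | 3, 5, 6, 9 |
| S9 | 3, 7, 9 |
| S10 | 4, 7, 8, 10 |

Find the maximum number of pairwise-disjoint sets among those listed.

2

S2, S6 are pairwise disjoint (S2={7,9}; S6={4,5,8}).
Every remaining set overlaps one of these, and no 3 of the listed sets are pairwise disjoint, so 2 is the maximum.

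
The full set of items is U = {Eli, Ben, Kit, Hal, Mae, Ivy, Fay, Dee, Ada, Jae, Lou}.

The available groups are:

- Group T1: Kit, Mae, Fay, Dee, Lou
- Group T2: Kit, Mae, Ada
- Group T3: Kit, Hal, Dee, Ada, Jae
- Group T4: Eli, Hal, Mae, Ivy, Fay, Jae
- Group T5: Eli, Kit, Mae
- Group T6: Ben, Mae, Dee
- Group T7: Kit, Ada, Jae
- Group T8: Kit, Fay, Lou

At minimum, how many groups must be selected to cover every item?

4

Take {T1, T4, T6, T7}. Their union is {Eli, Ben, Kit, Hal, Mae, Ivy, Fay, Dee, Ada, Jae, Lou}, which is all 11 items.
No 3 of the 8 groups cover everything (all 56 combinations miss at least one item), so 4 is optimal.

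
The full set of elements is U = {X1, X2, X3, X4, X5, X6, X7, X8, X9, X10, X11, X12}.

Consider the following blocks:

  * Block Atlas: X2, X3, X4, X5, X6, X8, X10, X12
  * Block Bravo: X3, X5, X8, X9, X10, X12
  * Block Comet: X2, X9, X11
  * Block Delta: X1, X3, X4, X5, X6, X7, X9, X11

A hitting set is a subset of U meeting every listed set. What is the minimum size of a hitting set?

2

Take H = {X2, X5}. Each listed block contains at least one of these, so H is a hitting set of size 2.
No single element lies in every block, so at least 2 are needed and 2 is optimal.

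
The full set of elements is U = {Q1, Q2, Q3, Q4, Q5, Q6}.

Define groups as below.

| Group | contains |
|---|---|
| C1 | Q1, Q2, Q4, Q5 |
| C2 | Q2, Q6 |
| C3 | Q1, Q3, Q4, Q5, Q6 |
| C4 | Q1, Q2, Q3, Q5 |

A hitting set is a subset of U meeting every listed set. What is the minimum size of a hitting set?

2

The 2 elements {Q2, Q5} hit every group.
No single element lies in every group, so at least 2 are needed and 2 is optimal.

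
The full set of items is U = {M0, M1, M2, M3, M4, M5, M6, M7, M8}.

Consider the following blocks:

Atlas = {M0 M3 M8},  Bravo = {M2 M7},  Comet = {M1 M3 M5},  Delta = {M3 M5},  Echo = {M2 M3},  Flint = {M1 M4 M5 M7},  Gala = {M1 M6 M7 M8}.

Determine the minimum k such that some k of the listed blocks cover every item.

Atlas and Bravo and Flint and Gala together: Atlas ∪ Bravo ∪ Flint ∪ Gala = {M0, M1, M2, M3, M4, M5, M6, M7, M8} — every item is covered.
Only Gala contains M6, so Gala is forced; the remaining 5 items need at least 3 more blocks (each remaining block adds at most 2) — so at least 4 blocks are needed, and 4 is optimal.

4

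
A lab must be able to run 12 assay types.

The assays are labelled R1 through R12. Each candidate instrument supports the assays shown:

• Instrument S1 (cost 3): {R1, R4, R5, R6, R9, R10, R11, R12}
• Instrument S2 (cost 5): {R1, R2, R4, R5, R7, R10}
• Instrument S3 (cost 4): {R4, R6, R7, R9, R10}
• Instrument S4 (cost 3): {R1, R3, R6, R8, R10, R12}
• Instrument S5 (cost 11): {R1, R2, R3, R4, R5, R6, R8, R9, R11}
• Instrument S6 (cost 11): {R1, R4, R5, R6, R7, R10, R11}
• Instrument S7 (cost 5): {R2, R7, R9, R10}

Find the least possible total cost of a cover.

11

S1, S2, S4 together cover every assay (S1 ∪ S2 ∪ S4 = {R1, R2, R3, R4, R5, R6, R7, R8, R9, R10, R11, R12}); total cost 3 + 5 + 3 = 11.
No covering selection has total cost below 11.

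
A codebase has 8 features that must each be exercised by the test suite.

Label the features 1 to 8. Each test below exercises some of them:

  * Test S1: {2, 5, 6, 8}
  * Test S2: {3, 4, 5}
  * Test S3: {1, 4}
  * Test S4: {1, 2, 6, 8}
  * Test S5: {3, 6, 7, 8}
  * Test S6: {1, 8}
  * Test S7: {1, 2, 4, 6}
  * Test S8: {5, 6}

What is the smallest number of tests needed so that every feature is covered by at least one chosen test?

3

Take {S1, S5, S7}. Their union is {1, 2, 3, 4, 5, 6, 7, 8}, which is all 8 features.
Only S5 contains 7, so S5 is forced; the remaining 4 features need at least 2 more tests (each remaining test adds at most 3) — so at least 3 tests are needed, and 3 is optimal.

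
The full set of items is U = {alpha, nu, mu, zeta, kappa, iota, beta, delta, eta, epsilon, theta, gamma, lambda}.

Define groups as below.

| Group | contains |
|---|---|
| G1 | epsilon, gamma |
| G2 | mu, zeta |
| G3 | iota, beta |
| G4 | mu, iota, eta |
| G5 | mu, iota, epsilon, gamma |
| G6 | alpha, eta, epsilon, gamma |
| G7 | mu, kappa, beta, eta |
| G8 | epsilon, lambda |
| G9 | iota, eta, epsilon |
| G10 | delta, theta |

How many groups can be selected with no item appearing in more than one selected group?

G1, G2, G3, G10 are pairwise disjoint (G1={epsilon,gamma}; G2={mu,zeta}; G3={iota,beta}; G10={delta,theta}).
Every remaining group overlaps one of these, and no 5 of the listed groups are pairwise disjoint, so 4 is the maximum.

4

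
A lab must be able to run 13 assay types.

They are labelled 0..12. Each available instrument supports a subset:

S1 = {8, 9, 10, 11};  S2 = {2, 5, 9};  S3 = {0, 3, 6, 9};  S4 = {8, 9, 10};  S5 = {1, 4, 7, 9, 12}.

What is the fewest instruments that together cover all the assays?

4

S1 and S2 and S3 and S5 together: S1 ∪ S2 ∪ S3 ∪ S5 = {0, 1, 2, 3, 4, 5, 6, 7, 8, 9, 10, 11, 12} — every assay is covered.
Only S3 contains 0, so S3 is forced; the remaining 9 assays need at least 3 more instruments (each remaining instrument adds at most 4) — so at least 4 instruments are needed, and 4 is optimal.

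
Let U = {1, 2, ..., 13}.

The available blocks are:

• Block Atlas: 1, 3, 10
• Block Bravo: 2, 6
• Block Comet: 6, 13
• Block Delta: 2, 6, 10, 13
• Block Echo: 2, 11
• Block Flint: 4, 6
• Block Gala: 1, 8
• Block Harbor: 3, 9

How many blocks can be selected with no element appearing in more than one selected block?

4

Echo, Flint, Gala, Harbor are pairwise disjoint (Echo={2,11}; Flint={4,6}; Gala={1,8}; Harbor={3,9}).
Every remaining block overlaps one of these, and no 5 of the listed blocks are pairwise disjoint, so 4 is the maximum.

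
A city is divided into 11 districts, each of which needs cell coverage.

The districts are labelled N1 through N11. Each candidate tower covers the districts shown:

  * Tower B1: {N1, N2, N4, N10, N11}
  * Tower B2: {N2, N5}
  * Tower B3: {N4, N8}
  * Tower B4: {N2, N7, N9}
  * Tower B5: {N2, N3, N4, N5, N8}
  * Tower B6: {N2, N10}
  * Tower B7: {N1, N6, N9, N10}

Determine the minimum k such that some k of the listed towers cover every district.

4

Take {B1, B4, B5, B7}. Their union is {N1, N2, N3, N4, N5, N6, N7, N8, N9, N10, N11}, which is all 11 districts.
No 3 of the 7 towers cover everything (all 35 combinations miss at least one district), so 4 is optimal.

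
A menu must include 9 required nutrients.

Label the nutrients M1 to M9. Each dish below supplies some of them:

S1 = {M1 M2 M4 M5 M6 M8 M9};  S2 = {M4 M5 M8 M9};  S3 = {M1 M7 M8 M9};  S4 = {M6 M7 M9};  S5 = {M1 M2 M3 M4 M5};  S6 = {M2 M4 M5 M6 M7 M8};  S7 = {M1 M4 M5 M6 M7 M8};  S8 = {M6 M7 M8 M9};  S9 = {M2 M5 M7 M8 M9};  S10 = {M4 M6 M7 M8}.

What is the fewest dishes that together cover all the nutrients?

2

S5 and S8 together: S5 ∪ S8 = {M1, M2, M3, M4, M5, M6, M7, M8, M9} — every nutrient is covered.
No single dish has all 9 nutrients (the largest, S1, has 7), so 2 is optimal.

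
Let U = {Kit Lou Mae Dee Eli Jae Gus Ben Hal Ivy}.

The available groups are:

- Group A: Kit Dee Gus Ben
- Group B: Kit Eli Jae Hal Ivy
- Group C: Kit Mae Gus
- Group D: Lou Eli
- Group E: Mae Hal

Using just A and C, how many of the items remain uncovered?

Union of A, C = {Kit, Mae, Dee, Gus, Ben}.
Not covered: Lou, Eli, Jae, Hal, Ivy — 5 items.

5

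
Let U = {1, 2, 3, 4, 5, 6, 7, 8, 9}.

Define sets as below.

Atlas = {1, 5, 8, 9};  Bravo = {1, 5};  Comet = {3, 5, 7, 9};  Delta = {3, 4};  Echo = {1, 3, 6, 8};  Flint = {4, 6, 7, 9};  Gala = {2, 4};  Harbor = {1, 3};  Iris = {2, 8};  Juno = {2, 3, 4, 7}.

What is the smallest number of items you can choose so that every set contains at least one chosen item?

4

Take H = {3, 4, 5, 8}. Each listed set contains at least one of these, so H is a hitting set of size 4.
No choice of 3 items meets every set, so 4 is the minimum.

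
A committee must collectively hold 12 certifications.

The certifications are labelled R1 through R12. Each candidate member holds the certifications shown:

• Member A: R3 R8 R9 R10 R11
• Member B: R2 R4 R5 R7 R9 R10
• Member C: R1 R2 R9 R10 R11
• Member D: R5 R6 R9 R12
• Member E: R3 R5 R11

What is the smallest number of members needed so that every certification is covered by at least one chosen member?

Take {A, B, C, D}. Their union is {R1, R2, R3, R4, R5, R6, R7, R8, R9, R10, R11, R12}, which is all 12 certifications.
Only C contains R1, so C is forced; the remaining 7 certifications need at least 3 more members (each remaining member adds at most 3) — so at least 4 members are needed, and 4 is optimal.

4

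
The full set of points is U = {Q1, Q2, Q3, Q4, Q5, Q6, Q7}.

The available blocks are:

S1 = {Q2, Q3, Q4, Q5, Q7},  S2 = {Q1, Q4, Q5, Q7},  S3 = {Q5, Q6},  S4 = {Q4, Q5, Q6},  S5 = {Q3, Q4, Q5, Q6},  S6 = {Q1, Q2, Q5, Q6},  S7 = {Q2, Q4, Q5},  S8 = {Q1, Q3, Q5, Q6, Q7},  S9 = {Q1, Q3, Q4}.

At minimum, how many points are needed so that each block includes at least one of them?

2

H = {Q1, Q5} meets every block (each contains at least one member of H), and |H| = 2.
The blocks S3, S9 are pairwise disjoint, so any hitting set needs a separate point for each — at least 2. Hence 2 is optimal.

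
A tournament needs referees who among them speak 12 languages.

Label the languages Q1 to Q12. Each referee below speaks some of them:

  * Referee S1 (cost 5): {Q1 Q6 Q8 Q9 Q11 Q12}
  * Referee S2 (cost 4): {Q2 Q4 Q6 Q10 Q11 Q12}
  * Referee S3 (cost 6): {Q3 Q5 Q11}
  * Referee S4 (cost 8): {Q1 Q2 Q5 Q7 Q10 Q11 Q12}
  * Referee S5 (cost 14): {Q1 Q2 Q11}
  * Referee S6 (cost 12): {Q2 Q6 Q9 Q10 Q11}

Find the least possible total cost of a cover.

S1, S2, S3, S4 together cover every language (S1 ∪ S2 ∪ S3 ∪ S4 = {Q1, Q2, Q3, Q4, Q5, Q6, Q7, Q8, Q9, Q10, Q11, Q12}); total cost 5 + 4 + 6 + 8 = 23.
No covering selection has total cost below 23.

23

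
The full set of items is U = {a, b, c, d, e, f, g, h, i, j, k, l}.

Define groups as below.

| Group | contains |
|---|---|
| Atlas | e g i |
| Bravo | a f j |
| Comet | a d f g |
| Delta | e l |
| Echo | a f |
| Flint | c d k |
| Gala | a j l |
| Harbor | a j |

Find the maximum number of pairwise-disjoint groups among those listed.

Bravo, Delta, Flint are pairwise disjoint (Bravo={a,f,j}; Delta={e,l}; Flint={c,d,k}).
Every remaining group overlaps one of these, and no 4 of the listed groups are pairwise disjoint, so 3 is the maximum.

3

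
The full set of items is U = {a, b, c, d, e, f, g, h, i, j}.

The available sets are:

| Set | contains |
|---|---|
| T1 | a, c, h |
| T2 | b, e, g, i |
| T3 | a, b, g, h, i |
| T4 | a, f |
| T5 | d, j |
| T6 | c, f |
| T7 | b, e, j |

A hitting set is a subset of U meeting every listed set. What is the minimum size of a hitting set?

4

T = {a, d, e, f} meets every set (each contains at least one member of T), and |T| = 4.
No choice of 3 items meets every set, so 4 is the minimum.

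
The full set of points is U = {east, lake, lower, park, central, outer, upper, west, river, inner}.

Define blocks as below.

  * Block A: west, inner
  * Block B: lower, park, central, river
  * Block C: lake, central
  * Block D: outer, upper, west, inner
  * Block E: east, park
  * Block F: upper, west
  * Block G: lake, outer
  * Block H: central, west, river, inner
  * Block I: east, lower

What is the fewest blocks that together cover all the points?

B and C and D and E together: B ∪ C ∪ D ∪ E = {east, lake, lower, park, central, outer, upper, west, river, inner} — every point is covered.
No 3 of the 9 blocks cover everything (all 84 combinations miss at least one point), so 4 is optimal.

4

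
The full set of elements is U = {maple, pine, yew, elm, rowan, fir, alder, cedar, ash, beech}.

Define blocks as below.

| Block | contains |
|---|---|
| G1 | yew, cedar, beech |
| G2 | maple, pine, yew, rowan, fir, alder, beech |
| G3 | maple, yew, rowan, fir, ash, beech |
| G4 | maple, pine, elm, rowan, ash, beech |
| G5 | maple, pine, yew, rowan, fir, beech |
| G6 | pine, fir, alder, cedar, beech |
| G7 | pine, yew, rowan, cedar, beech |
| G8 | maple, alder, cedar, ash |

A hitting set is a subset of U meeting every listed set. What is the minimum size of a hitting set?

2

H = {ash, beech} meets every block (each contains at least one member of H), and |H| = 2.
No single element lies in every block, so at least 2 are needed and 2 is optimal.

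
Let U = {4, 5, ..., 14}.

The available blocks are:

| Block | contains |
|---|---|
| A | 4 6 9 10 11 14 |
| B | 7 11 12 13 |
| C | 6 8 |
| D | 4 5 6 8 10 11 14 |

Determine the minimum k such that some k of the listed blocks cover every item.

3

A, B, and D cover everything between them: the union {4, 5, 6, 7, 8, 9, 10, 11, 12, 13, 14} is all of U.
Only D contains 5, so D is forced; the remaining 4 items need at least 2 more blocks (each remaining block adds at most 3) — so at least 3 blocks are needed, and 3 is optimal.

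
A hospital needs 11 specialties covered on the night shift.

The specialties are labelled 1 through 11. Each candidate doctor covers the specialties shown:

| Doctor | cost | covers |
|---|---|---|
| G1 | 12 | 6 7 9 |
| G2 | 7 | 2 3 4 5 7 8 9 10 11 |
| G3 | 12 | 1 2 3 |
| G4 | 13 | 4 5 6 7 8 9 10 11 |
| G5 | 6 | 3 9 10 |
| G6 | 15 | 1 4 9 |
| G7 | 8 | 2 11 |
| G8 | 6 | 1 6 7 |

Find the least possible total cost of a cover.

G2, G8 together cover every specialty (G2 ∪ G8 = {1, 2, 3, 4, 5, 6, 7, 8, 9, 10, 11}); total cost 7 + 6 = 13.
No covering selection has total cost below 13.

13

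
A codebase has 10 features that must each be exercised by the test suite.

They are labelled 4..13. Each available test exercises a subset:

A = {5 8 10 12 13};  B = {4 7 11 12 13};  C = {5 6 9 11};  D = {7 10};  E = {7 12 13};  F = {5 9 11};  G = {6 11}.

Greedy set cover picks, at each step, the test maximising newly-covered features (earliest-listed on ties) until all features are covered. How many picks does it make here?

3

Greedy: pick A (covers 5 new) → pick B (covers 3 new) → pick C (covers 2 new). Total picks: 3.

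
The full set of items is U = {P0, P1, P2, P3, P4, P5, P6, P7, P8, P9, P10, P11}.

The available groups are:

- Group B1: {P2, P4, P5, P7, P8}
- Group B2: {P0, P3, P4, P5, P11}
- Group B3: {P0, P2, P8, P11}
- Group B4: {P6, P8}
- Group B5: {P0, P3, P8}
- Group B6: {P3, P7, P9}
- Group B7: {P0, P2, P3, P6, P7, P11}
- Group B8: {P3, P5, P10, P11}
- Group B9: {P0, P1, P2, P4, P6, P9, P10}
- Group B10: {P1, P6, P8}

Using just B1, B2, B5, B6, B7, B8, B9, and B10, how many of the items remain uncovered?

0

Union of B1, B2, B5, B6, B7, B8, B9, B10 = {P0, P1, P2, P3, P4, P5, P6, P7, P8, P9, P10, P11} — that's every item, so 0 are uncovered.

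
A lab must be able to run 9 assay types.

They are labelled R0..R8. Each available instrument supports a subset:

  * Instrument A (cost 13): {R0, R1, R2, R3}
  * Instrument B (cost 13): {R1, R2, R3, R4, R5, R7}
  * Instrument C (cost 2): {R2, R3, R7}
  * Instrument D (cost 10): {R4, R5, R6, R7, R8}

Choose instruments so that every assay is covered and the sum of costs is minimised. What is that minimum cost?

A, D together cover every assay (A ∪ D = {R0, R1, R2, R3, R4, R5, R6, R7, R8}); total cost 13 + 10 = 23.
The greedy pick C, D, A costs 25; no covering selection beats 23.

23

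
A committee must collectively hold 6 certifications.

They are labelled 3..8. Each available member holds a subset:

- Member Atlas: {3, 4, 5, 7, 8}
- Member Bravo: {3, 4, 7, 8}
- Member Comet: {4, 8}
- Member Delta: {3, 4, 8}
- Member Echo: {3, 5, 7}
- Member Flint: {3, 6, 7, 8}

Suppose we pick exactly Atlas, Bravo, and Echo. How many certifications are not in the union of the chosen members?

1

Union of Atlas, Bravo, Echo = {3, 4, 5, 7, 8}.
Not covered: 6 — 1 certification.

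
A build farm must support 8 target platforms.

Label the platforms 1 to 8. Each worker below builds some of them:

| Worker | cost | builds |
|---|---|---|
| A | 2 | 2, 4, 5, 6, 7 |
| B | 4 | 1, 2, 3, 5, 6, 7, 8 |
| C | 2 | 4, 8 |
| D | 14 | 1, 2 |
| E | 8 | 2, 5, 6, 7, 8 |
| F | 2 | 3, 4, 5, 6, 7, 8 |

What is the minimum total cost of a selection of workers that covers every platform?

6

B, C together cover every platform (B ∪ C = {1, 2, 3, 4, 5, 6, 7, 8}); total cost 4 + 2 = 6.
The greedy pick F, A, B costs 8; no covering selection beats 6.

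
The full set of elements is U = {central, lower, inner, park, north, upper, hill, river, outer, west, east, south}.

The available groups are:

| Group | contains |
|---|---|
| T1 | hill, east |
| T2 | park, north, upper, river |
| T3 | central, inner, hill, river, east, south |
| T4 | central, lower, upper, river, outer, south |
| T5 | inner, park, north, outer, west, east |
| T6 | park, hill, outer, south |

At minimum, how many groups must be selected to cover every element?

T4, T5, and T6 cover everything between them: the union {central, lower, inner, park, north, upper, hill, river, outer, west, east, south} is all of U.
Only T4 contains lower, so T4 is forced; the remaining 6 elements need at least 2 more groups (each remaining group adds at most 5) — so at least 3 groups are needed, and 3 is optimal.

3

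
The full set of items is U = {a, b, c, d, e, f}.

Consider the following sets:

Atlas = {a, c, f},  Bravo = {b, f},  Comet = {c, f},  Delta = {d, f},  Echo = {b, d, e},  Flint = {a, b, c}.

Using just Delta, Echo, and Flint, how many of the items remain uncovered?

Union of Delta, Echo, Flint = {a, b, c, d, e, f} — that's every item, so 0 are uncovered.

0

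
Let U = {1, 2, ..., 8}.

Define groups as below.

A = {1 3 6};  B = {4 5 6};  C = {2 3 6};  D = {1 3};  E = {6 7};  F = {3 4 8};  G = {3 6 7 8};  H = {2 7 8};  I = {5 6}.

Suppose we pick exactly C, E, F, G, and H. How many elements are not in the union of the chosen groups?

2

Union of C, E, F, G, H = {2, 3, 4, 6, 7, 8}.
Not covered: 1, 5 — 2 elements.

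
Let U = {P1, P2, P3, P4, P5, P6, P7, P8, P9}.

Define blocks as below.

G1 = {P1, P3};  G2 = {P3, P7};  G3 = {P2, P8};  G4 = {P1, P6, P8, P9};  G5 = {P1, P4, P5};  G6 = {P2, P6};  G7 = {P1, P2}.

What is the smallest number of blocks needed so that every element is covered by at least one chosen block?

4

G2, G4, G5, and G6 cover everything between them: the union {P1, P2, P3, P4, P5, P6, P7, P8, P9} is all of U.
Only G4 contains P9, so G4 is forced; the remaining 5 elements need at least 3 more blocks (each remaining block adds at most 2) — so at least 4 blocks are needed, and 4 is optimal.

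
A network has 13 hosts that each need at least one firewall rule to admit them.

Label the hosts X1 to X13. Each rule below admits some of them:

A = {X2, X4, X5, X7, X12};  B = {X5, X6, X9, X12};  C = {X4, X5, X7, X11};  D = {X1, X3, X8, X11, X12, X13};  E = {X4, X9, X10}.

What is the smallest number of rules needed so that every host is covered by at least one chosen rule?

Take {A, B, D, E}. Their union is {X1, X2, X3, X4, X5, X6, X7, X8, X9, X10, X11, X12, X13}, which is all 13 hosts.
No 3 of the 5 rules cover everything (all 10 combinations miss at least one host), so 4 is optimal.

4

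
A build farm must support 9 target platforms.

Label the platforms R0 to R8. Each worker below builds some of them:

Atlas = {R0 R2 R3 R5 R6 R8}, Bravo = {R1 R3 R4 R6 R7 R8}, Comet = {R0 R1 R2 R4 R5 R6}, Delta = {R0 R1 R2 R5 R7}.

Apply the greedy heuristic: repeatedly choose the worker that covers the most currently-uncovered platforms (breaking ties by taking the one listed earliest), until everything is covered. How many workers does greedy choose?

Greedy: pick Atlas (covers 6 new) → pick Bravo (covers 3 new). Total picks: 2.

2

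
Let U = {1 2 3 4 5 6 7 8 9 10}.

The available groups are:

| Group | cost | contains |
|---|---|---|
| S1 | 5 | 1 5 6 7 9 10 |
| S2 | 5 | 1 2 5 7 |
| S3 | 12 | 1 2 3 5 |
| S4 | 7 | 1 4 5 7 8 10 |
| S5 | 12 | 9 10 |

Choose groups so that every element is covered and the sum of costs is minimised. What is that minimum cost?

24

S1, S3, S4 together cover every element (S1 ∪ S3 ∪ S4 = {1, 2, 3, 4, 5, 6, 7, 8, 9, 10}); total cost 5 + 12 + 7 = 24.
The greedy pick S1, S4, S2, S3 costs 29; no covering selection beats 24.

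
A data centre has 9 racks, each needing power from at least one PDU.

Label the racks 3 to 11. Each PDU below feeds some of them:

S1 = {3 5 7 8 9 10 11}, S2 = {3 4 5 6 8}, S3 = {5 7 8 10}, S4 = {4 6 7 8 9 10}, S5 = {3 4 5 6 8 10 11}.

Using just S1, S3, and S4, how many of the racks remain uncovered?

0

Union of S1, S3, S4 = {3, 4, 5, 6, 7, 8, 9, 10, 11} — that's every rack, so 0 are uncovered.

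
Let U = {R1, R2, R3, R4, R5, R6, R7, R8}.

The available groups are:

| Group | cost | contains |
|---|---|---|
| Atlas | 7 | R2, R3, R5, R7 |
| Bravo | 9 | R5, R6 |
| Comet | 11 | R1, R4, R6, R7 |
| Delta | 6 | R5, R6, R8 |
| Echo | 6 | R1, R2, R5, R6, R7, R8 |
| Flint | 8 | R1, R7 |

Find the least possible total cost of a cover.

24

Atlas, Comet, Delta together cover every point (Atlas ∪ Comet ∪ Delta = {R1, R2, R3, R4, R5, R6, R7, R8}); total cost 7 + 11 + 6 = 24.
No covering selection has total cost below 24.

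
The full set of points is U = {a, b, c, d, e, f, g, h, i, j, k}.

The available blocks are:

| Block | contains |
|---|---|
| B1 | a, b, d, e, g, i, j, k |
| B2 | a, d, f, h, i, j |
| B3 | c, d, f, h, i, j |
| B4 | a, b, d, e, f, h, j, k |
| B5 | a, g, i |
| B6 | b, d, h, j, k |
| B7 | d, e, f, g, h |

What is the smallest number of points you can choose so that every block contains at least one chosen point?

2

The 2 points {d, i} hit every block.
The blocks B5, B6 are pairwise disjoint, so any hitting set needs a separate point for each — at least 2. Hence 2 is optimal.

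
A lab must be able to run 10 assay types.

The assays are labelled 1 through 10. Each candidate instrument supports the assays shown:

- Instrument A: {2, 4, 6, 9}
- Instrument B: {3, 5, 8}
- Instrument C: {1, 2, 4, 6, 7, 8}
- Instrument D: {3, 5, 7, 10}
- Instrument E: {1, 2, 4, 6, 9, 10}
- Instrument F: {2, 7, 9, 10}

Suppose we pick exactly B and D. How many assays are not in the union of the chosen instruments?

5

Union of B, D = {3, 5, 7, 8, 10}.
Not covered: 1, 2, 4, 6, 9 — 5 assays.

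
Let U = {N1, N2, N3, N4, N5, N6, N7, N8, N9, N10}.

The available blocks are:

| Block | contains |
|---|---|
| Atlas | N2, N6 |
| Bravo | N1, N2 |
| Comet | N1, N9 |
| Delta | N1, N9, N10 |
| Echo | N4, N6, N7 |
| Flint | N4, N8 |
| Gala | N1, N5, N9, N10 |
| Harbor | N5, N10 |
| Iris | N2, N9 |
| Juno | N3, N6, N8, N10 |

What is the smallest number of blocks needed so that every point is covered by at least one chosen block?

4

Take {Atlas, Echo, Gala, Juno}. Their union is {N1, N2, N3, N4, N5, N6, N7, N8, N9, N10}, which is all 10 points.
No 3 of the 10 blocks cover everything (all 120 combinations miss at least one point), so 4 is optimal.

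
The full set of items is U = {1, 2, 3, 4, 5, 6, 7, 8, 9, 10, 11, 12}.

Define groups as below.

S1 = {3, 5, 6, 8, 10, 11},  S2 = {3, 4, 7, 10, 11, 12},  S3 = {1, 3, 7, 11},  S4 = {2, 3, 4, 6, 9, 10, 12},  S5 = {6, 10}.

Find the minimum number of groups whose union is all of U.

S1, S3, and S4 cover everything between them: the union {1, 2, 3, 4, 5, 6, 7, 8, 9, 10, 11, 12} is all of U.
Only S3 contains 1, so S3 is forced; the remaining 8 items need at least 2 more groups (each remaining group adds at most 6) — so at least 3 groups are needed, and 3 is optimal.

3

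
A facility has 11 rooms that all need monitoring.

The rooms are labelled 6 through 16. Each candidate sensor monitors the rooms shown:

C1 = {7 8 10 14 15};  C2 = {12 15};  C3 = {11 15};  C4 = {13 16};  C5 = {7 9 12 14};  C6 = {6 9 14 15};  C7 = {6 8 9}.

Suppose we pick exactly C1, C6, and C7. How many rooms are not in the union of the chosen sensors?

Union of C1, C6, C7 = {6, 7, 8, 9, 10, 14, 15}.
Not covered: 11, 12, 13, 16 — 4 rooms.

4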